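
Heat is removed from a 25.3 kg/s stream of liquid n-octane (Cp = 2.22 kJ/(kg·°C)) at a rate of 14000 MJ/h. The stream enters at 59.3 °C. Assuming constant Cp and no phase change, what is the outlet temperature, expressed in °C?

Q = 14000 MJ/h = 3888.9 kJ/s
ΔT = Q/(ṁ·Cp) = 3888.9/(25.3×2.22) = 69.239 K
T_out = 59.3 − 69.239 = -9.9392 °C

T_out = -9.94 °C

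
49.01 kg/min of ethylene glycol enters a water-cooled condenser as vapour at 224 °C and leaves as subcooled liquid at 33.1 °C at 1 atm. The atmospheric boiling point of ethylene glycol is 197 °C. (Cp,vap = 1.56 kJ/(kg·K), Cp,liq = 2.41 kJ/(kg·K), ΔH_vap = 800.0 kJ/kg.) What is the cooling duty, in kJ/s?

Q_c = 1010 kJ/s

vapour 224→197 °C: -42.12 kJ/kg
condensation at 197 °C: -800 kJ/kg
liquid 197→33.1 °C: -395 kJ/kg
Δh = -42.12 + -800 + -395 = -1237.1 kJ/kg
Q = ṁ·Δh = 49.01 kg/min × -1237.1 kJ/kg = -60631 kJ/min
|Q| = 1010.5 kW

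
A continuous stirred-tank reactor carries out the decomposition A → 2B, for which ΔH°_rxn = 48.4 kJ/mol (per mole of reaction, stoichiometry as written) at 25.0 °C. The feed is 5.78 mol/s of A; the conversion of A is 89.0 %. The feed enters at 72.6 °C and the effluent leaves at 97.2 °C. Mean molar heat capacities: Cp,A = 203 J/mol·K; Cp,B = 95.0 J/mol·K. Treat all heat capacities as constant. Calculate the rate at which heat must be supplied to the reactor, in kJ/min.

Extent of reaction ξ = 0.890 × 5.78 = 5.1442 mol/s
Reaction term: ξ·ΔH°_rxn = 5.1442 × 48.4 = 248.98 kJ/s
Sensible, feed 72.6→25 °C: -55.851 kJ/s
Outlet flows (mol/s): A 0.6358, B 10.288
Sensible, products 25→97.2 °C: 79.887 kJ/s
Q = ΔH = 273.02 kJ/s = 273.02 kW
Heat supplied = 16381 kJ/min

Q_in = 16400 kJ/min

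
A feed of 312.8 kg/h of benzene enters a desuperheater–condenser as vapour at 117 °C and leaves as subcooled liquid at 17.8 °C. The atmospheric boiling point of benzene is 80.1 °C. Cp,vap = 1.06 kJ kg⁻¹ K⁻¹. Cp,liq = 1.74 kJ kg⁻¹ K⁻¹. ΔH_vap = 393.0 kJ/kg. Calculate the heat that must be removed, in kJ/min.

vapour 117→80.1 °C: -39.114 kJ/kg
condensation at 80.1 °C: -393 kJ/kg
liquid 80.1→17.8 °C: -108.4 kJ/kg
Δh = -39.114 + -393 + -108.4 = -540.52 kJ/kg
Q = ṁ·Δh = 312.8 kg/h × -540.52 kJ/kg = -169070 kJ/h
|Q| = 46.965 kW = 2817.9 kJ/min

Q_c = 2820 kJ/min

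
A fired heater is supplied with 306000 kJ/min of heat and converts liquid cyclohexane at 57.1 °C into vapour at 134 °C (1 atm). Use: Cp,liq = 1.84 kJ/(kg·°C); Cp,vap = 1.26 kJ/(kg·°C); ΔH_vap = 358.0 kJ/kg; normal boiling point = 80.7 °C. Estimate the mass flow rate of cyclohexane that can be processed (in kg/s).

Δh = 1.84×(80.7−57.1) + 358.0 + 1.26×(134−80.7) = 468.58 kJ/kg
Q = 306000 kJ/min = 5100 kJ/s = 5100 kJ/s
ṁ = Q/Δh = 5100 / 468.58 = 10.884 kg/s

ṁ = 10.9 kg/s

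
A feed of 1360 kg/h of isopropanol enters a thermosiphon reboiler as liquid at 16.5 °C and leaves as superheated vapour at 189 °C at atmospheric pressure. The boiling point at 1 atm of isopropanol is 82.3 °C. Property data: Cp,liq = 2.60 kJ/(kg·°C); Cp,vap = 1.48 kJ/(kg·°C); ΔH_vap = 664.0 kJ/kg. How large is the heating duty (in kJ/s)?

liquid 16.5→82.3 °C: 171.08 kJ/kg
vaporisation at 82.3 °C: 664 kJ/kg
vapour 82.3→189 °C: 157.92 kJ/kg
Δh = 171.08 + 664 + 157.92 = 993 kJ/kg
Q = ṁ·Δh = 1360 kg/h × 993 kJ/kg = 1.3505e+06 kJ/h
|Q| = 375.13 kW

Q = 375 kJ/s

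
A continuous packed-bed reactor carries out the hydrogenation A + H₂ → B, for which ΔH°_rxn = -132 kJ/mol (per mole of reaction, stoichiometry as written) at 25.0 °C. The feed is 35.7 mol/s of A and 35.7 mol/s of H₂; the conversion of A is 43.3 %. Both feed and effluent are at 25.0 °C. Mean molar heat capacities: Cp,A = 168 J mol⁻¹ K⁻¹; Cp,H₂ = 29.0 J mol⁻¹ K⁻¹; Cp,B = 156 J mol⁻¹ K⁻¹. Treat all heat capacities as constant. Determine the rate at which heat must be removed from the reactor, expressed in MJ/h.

Extent of reaction ξ = 0.433 × 35.7 = 15.458 mol/s
Reaction term: ξ·ΔH°_rxn = 15.458 × -132 = -2040.5 kJ/s
Q = ΔH = -2040.5 kJ/s = -2040.5 kW
Heat removed = 7345.7 MJ/h

Q_out = 7350 MJ/h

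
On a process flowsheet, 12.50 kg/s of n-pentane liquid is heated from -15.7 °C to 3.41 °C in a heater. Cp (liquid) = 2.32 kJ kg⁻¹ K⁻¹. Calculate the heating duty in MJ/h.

Q = 2000 MJ/h

Q = ṁ·Cp·ΔT = 12.50 × 2.32 × (3.41 − -15.7) = 554.19 kJ/s
Heating duty = 1995.1 MJ/h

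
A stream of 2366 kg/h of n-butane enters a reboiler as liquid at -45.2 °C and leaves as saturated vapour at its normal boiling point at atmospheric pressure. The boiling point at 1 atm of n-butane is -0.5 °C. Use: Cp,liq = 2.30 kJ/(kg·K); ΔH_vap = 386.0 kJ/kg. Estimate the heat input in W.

Q = 321000 W

liquid -45.2→-0.5 °C: 102.81 kJ/kg
vaporisation at -0.5 °C: 386 kJ/kg
Δh = 102.81 + 386 = 488.81 kJ/kg
Q = ṁ·Δh = 2366 kg/h × 488.81 kJ/kg = 1.1565e+06 kJ/h
|Q| = 321.26 kW = 321260 W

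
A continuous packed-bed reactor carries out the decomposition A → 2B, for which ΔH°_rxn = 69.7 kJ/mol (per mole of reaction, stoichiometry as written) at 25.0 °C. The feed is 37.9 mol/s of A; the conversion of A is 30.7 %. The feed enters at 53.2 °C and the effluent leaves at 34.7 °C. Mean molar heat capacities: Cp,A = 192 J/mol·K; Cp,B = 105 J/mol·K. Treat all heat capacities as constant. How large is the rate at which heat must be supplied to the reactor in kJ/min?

Q_in = 40700 kJ/min

Extent of reaction ξ = 0.307 × 37.9 = 11.635 mol/s
Reaction term: ξ·ΔH°_rxn = 11.635 × 69.7 = 810.98 kJ/s
Sensible, feed 53.2→25 °C: -205.21 kJ/s
Outlet flows (mol/s): A 26.265, B 23.271
Sensible, products 25→34.7 °C: 72.616 kJ/s
Q = ΔH = 678.39 kJ/s = 678.39 kW
Heat supplied = 40703 kJ/min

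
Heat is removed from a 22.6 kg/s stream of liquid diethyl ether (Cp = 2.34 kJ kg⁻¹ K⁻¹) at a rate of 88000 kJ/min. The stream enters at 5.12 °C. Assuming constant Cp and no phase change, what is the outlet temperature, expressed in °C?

Q = 88000 kJ/min = 1466.7 kJ/s
ΔT = Q/(ṁ·Cp) = 1466.7/(22.6×2.34) = 27.734 K
T_out = 5.12 − 27.734 = -22.614 °C

T_out = -22.6 °C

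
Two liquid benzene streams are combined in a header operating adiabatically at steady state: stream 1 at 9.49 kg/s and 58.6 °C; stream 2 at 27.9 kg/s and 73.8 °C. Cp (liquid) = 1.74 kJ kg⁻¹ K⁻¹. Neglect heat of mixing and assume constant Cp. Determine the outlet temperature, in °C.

T_out = 69.9 °C

No heat crosses the boundary, so H_out = H_in.
Σ ṁᵢCp,ᵢTᵢ = 9.49×1.74×58.6 + 27.9×1.74×73.8 = 4550.3
Σ ṁᵢCp,ᵢ = 9.49×1.74 + 27.9×1.74 = 65.059
T_out = 4550.3 / 65.059 = 69.942 °C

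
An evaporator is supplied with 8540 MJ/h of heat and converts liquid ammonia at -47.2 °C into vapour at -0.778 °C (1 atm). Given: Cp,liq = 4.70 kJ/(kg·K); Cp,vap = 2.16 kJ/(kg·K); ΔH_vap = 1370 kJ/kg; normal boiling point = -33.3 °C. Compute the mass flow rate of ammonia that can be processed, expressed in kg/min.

ṁ = 94.5 kg/min

Δh = 4.70×(-33.3−-47.2) + 1370 + 2.16×(-0.778−-33.3) = 1505.6 kJ/kg
Q = 8540 MJ/h = 2372.2 kJ/s = 142330 kJ/min
ṁ = Q/Δh = 142330 / 1505.6 = 94.537 kg/min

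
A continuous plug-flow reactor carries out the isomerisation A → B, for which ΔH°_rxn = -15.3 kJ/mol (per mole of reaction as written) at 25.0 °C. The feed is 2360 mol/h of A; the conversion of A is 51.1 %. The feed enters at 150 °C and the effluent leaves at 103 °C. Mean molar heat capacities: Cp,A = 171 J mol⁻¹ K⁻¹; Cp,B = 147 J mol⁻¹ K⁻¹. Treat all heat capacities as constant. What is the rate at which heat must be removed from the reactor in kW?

Extent of reaction ξ = 0.511 × 2360 = 1206 mol/h
Reaction term: ξ·ΔH°_rxn = 1206 × -15.3 = -18451 kJ/h
Sensible, feed 150→25 °C: -50445 kJ/h
Outlet flows (mol/h): A 1154, B 1206
Sensible, products 25→103 °C: 29220 kJ/h
Q = ΔH = -39676 kJ/h = -11.021 kW
Heat removed = 11.021 kW

Q_out = 11.0 kW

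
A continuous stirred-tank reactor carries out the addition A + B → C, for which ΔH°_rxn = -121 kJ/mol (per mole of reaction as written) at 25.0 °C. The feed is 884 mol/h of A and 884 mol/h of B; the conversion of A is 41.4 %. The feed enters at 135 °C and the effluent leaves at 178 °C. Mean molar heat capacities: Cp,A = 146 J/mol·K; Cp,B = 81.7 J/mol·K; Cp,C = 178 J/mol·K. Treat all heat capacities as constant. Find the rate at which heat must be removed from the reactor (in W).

Q_out = 10700 W

Extent of reaction ξ = 0.414 × 884 = 365.98 mol/h
Reaction term: ξ·ΔH°_rxn = 365.98 × -121 = -44283 kJ/h
Sensible, feed 135→25 °C: -22142 kJ/h
Outlet flows (mol/h): A 518.02, B 518.02, C 365.98
Sensible, products 25→178 °C: 28014 kJ/h
Q = ΔH = -38411 kJ/h = -10.67 kW
Heat removed = 10670 W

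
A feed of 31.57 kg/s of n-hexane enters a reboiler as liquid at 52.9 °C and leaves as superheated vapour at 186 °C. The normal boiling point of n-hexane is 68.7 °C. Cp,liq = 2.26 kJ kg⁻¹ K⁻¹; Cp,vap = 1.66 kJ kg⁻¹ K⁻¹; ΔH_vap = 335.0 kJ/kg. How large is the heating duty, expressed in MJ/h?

Q = 64300 MJ/h

liquid 52.9→68.7 °C: 35.708 kJ/kg
vaporisation at 68.7 °C: 335 kJ/kg
vapour 68.7→186 °C: 194.72 kJ/kg
Δh = 35.708 + 335 + 194.72 = 565.43 kJ/kg
Q = ṁ·Δh = 31.57 kg/s × 565.43 kJ/kg = 17850 kJ/s
|Q| = 17850 kW = 64262 MJ/h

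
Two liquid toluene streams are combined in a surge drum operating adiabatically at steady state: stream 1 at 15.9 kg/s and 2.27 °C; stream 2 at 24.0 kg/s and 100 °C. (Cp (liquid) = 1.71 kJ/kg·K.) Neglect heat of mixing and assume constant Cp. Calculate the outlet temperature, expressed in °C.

T_out = 61.1 °C

Energy balance with Q = 0: Σ ṁᵢCp,ᵢ(T_out − Tᵢ) = 0
Σ ṁᵢCp,ᵢTᵢ = 15.9×1.71×2.27 + 24.0×1.71×100 = 4165.7
Σ ṁᵢCp,ᵢ = 15.9×1.71 + 24.0×1.71 = 68.229
T_out = 4165.7 / 68.229 = 61.055 °C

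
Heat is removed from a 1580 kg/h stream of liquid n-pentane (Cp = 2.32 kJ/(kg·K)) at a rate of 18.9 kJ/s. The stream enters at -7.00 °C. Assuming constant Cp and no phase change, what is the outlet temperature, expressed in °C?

Q = 18.9 kJ/s = 68040 kJ/h
ΔT = Q/(ṁ·Cp) = 68040/(1580×2.32) = 18.562 K
T_out = -7.00 − 18.562 = -25.562 °C

T_out = -25.6 °C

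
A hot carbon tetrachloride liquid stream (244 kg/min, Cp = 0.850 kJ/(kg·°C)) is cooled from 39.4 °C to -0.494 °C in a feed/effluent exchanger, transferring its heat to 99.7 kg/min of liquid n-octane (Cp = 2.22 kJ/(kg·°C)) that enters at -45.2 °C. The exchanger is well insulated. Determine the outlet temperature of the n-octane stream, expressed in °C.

Heat released by hot stream: Q = 244 × 0.850 × (39.4 − -0.494) = 8274 kJ/min
Energy balance on cold side (adiabatic exchanger): Q = ṁ_c·Cp_c·(T_c,out − T_c,in)
T_c,out = -45.2 + 8274/(99.7 × 2.22) = -7.8175 °C

T_c,out = -7.82 °C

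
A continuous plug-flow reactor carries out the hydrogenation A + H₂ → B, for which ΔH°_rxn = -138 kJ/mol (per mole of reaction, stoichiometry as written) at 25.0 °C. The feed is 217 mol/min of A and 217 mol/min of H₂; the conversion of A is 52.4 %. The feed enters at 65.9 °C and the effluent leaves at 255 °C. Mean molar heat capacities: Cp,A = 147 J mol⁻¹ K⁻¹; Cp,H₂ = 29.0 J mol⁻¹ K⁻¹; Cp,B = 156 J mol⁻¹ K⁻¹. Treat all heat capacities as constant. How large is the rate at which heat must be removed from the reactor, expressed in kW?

Extent of reaction ξ = 0.524 × 217 = 113.71 mol/min
Reaction term: ξ·ΔH°_rxn = 113.71 × -138 = -15692 kJ/min
Sensible, feed 65.9→25 °C: -1562.1 kJ/min
Outlet flows (mol/min): A 103.29, H₂ 103.29, B 113.71
Sensible, products 25→255 °C: 8261.1 kJ/min
Q = ΔH = -8992.7 kJ/min = -149.88 kW
Heat removed = 149.88 kW

Q_out = 150 kW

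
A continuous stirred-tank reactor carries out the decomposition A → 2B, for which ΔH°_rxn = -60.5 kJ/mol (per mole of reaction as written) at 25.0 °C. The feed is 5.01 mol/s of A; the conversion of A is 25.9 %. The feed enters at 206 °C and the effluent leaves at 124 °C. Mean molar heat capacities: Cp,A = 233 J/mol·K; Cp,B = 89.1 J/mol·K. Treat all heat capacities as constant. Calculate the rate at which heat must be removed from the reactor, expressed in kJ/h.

Extent of reaction ξ = 0.259 × 5.01 = 1.2976 mol/s
Reaction term: ξ·ΔH°_rxn = 1.2976 × -60.5 = -78.504 kJ/s
Sensible, feed 206→25 °C: -211.29 kJ/s
Outlet flows (mol/s): A 3.7124, B 2.5952
Sensible, products 25→124 °C: 108.53 kJ/s
Q = ΔH = -181.26 kJ/s = -181.26 kW
Heat removed = 652550 kJ/h

Q_out = 653000 kJ/h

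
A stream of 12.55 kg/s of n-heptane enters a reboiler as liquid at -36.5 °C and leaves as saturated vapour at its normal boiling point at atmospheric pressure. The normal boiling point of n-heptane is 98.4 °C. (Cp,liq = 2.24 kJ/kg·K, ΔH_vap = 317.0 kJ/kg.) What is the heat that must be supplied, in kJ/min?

liquid -36.5→98.4 °C: 302.18 kJ/kg
vaporisation at 98.4 °C: 317 kJ/kg
Δh = 302.18 + 317 = 619.18 kJ/kg
Q = ṁ·Δh = 12.55 kg/s × 619.18 kJ/kg = 7770.7 kJ/s
|Q| = 7770.7 kW = 466240 kJ/min

Q = 466000 kJ/min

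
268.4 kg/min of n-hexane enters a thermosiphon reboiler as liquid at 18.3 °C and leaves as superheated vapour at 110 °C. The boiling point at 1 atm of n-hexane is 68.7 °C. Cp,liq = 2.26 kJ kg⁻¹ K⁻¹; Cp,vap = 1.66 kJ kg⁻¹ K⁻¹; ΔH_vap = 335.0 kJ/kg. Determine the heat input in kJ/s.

Q = 2310 kJ/s

liquid 18.3→68.7 °C: 113.9 kJ/kg
vaporisation at 68.7 °C: 335 kJ/kg
vapour 68.7→110 °C: 68.558 kJ/kg
Δh = 113.9 + 335 + 68.558 = 517.46 kJ/kg
Q = ṁ·Δh = 268.4 kg/min × 517.46 kJ/kg = 138890 kJ/min
|Q| = 2314.8 kW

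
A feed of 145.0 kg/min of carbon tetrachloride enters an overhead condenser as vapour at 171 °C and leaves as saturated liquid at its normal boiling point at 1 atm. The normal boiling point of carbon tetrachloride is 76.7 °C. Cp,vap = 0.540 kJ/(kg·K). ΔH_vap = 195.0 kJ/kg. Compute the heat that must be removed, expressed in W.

Q_c = 594000 W

vapour 171→76.7 °C: -50.922 kJ/kg
condensation at 76.7 °C: -195 kJ/kg
Δh = -50.922 + -195 = -245.92 kJ/kg
Q = ṁ·Δh = 145.0 kg/min × -245.92 kJ/kg = -35659 kJ/min
|Q| = 594.31 kW = 594310 W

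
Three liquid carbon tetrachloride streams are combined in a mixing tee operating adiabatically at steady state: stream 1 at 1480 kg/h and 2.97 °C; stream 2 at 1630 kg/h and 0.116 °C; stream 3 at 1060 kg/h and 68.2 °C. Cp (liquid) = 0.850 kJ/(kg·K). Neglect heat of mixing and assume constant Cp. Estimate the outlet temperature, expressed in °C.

Energy balance with Q = 0: Σ ṁᵢCp,ᵢ(T_out − Tᵢ) = 0
Σ ṁᵢCp,ᵢTᵢ = 1480×0.850×2.97 + 1630×0.850×0.116 + 1060×0.850×68.2 = 65345
Σ ṁᵢCp,ᵢ = 1480×0.850 + 1630×0.850 + 1060×0.850 = 3544.5
T_out = 65345 / 3544.5 = 18.436 °C

T_out = 18.4 °C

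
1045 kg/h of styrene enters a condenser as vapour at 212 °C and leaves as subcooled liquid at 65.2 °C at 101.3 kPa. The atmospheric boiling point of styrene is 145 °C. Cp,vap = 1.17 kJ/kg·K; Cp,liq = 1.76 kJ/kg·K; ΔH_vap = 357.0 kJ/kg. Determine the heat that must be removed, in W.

Q_c = 167000 W

vapour 212→145 °C: -78.39 kJ/kg
condensation at 145 °C: -357 kJ/kg
liquid 145→65.2 °C: -140.45 kJ/kg
Δh = -78.39 + -357 + -140.45 = -575.84 kJ/kg
Q = ṁ·Δh = 1045 kg/h × -575.84 kJ/kg = -601750 kJ/h
|Q| = 167.15 kW = 167150 W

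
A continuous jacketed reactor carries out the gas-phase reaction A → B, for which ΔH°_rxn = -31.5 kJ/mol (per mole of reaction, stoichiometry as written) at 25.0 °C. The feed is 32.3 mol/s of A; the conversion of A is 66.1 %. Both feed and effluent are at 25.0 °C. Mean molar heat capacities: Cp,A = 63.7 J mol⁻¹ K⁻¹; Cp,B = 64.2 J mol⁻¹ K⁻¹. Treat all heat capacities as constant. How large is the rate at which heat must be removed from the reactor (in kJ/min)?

Q_out = 40400 kJ/min

Extent of reaction ξ = 0.661 × 32.3 = 21.35 mol/s
Reaction term: ξ·ΔH°_rxn = 21.35 × -31.5 = -672.53 kJ/s
Q = ΔH = -672.53 kJ/s = -672.53 kW
Heat removed = 40352 kJ/min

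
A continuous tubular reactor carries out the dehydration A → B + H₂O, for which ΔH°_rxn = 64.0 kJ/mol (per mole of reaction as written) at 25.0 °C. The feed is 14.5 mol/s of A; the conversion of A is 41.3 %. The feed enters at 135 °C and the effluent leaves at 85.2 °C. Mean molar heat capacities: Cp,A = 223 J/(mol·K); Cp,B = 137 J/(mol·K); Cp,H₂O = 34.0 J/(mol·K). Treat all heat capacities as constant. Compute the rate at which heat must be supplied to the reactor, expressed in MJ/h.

Extent of reaction ξ = 0.413 × 14.5 = 5.9885 mol/s
Reaction term: ξ·ΔH°_rxn = 5.9885 × 64.0 = 383.26 kJ/s
Sensible, feed 135→25 °C: -355.69 kJ/s
Outlet flows (mol/s): A 8.5115, B 5.9885, H₂O 5.9885
Sensible, products 25→85.2 °C: 175.91 kJ/s
Q = ΔH = 203.49 kJ/s = 203.49 kW
Heat supplied = 732.56 MJ/h

Q_in = 733 MJ/h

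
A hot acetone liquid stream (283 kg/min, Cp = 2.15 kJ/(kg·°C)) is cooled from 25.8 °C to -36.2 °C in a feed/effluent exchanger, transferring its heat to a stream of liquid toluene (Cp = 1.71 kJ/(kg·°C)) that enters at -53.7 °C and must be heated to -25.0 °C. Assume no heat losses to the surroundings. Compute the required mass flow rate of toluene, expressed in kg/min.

ṁ_c = 769 kg/min

Heat released by hot stream: Q = 283 × 2.15 × (25.8 − -36.2) = 37724 kJ/min
Energy balance on cold side (adiabatic exchanger): Q = ṁ_c·Cp_c·(T_c,out − T_c,in)
ṁ_c = 37724 / [1.71 × (-25.0 − -53.7)] = 768.67 kg/min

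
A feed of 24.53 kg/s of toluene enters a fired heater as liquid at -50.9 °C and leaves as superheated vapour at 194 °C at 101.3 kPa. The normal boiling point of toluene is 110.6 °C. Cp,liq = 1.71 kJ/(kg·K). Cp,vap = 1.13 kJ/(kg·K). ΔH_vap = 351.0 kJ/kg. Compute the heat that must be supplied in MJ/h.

Q = 63700 MJ/h

liquid -50.9→110.6 °C: 276.17 kJ/kg
vaporisation at 110.6 °C: 351 kJ/kg
vapour 110.6→194 °C: 94.242 kJ/kg
Δh = 276.17 + 351 + 94.242 = 721.41 kJ/kg
Q = ṁ·Δh = 24.53 kg/s × 721.41 kJ/kg = 17696 kJ/s
|Q| = 17696 kW = 63706 MJ/h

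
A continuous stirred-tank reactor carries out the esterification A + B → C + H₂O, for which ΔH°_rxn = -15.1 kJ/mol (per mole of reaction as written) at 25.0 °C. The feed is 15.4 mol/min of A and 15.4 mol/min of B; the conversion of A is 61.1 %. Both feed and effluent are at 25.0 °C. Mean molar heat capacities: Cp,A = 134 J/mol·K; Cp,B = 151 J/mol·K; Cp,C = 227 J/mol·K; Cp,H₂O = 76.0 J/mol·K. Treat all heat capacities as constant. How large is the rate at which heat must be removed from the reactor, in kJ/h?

Q_out = 8520 kJ/h

Extent of reaction ξ = 0.611 × 15.4 = 9.4094 mol/min
Reaction term: ξ·ΔH°_rxn = 9.4094 × -15.1 = -142.08 kJ/min
Q = ΔH = -142.08 kJ/min = -2.368 kW
Heat removed = 8524.9 kJ/h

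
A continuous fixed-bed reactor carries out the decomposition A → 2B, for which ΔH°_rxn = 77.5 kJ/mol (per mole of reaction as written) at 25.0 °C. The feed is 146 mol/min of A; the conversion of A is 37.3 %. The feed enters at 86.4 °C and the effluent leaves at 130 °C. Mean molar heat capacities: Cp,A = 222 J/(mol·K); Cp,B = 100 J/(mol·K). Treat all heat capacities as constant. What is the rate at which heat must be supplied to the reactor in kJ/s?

Q_in = 91.8 kJ/s

Extent of reaction ξ = 0.373 × 146 = 54.458 mol/min
Reaction term: ξ·ΔH°_rxn = 54.458 × 77.5 = 4220.5 kJ/min
Sensible, feed 86.4→25 °C: -1990.1 kJ/min
Outlet flows (mol/min): A 91.542, B 108.92
Sensible, products 25→130 °C: 3277.5 kJ/min
Q = ΔH = 5507.9 kJ/min = 91.798 kW
Heat supplied = 91.798 kJ/s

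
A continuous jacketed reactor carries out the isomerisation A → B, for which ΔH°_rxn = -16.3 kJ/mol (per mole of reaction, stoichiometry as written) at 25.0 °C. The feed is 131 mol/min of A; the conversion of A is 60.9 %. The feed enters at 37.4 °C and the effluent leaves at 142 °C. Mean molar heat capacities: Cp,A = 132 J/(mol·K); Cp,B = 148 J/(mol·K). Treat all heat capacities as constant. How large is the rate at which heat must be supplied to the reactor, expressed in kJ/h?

Extent of reaction ξ = 0.609 × 131 = 79.779 mol/min
Reaction term: ξ·ΔH°_rxn = 79.779 × -16.3 = -1300.4 kJ/min
Sensible, feed 37.4→25 °C: -214.42 kJ/min
Outlet flows (mol/min): A 51.221, B 79.779
Sensible, products 25→142 °C: 2172.5 kJ/min
Q = ΔH = 657.69 kJ/min = 10.962 kW
Heat supplied = 39462 kJ/h

Q_in = 39500 kJ/h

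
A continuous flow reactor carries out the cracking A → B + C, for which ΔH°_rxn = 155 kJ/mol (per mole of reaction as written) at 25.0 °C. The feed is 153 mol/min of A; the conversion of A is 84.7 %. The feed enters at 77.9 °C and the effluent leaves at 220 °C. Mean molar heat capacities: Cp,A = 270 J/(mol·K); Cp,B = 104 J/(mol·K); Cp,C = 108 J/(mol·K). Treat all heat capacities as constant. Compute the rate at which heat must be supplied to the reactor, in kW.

Extent of reaction ξ = 0.847 × 153 = 129.59 mol/min
Reaction term: ξ·ΔH°_rxn = 129.59 × 155 = 20087 kJ/min
Sensible, feed 77.9→25 °C: -2185.3 kJ/min
Outlet flows (mol/min): A 23.409, B 129.59, C 129.59
Sensible, products 25→220 °C: 6589.8 kJ/min
Q = ΔH = 24491 kJ/min = 408.18 kW
Heat supplied = 408.18 kW

Q_in = 408 kW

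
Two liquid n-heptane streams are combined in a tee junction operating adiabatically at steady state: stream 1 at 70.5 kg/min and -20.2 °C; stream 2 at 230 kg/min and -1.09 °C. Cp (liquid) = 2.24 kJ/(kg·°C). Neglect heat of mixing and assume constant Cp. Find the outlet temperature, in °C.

T_out = -5.57 °C

Energy balance with Q = 0: Σ ṁᵢCp,ᵢ(T_out − Tᵢ) = 0
Σ ṁᵢCp,ᵢTᵢ = 70.5×2.24×-20.2 + 230×2.24×-1.09 = -3751.6
Σ ṁᵢCp,ᵢ = 70.5×2.24 + 230×2.24 = 673.12
T_out = -3751.6 / 673.12 = -5.5734 °C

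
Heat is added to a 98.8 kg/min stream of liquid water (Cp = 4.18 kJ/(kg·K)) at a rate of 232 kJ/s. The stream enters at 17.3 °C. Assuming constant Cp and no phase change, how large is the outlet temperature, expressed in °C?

Q = 232 kJ/s = 13920 kJ/min
ΔT = Q/(ṁ·Cp) = 13920/(98.8×4.18) = 33.706 K
T_out = 17.3 + 33.706 = 51.006 °C

T_out = 51.0 °C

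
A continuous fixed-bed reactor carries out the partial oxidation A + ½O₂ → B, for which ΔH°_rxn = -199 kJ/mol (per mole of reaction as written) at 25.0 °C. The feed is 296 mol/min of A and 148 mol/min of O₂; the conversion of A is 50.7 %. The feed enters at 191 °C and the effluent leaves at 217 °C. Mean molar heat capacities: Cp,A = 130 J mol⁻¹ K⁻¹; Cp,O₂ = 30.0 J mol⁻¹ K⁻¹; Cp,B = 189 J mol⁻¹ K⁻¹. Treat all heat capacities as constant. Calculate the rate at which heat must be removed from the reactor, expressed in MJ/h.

Q_out = 1650 MJ/h

Extent of reaction ξ = 0.507 × 296 = 150.07 mol/min
Reaction term: ξ·ΔH°_rxn = 150.07 × -199 = -29864 kJ/min
Sensible, feed 191→25 °C: -7124.7 kJ/min
Outlet flows (mol/min): A 145.93, O₂ 72.964, B 150.07
Sensible, products 25→217 °C: 9508.4 kJ/min
Q = ΔH = -27481 kJ/min = -458.01 kW
Heat removed = 1648.8 MJ/h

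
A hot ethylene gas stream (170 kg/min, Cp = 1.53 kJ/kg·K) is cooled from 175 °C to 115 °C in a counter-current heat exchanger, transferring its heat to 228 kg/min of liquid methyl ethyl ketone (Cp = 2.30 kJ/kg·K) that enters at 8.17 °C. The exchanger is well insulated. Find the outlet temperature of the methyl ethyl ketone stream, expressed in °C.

T_c,out = 37.9 °C

Heat released by hot stream: Q = 170 × 1.53 × (175 − 115) = 15606 kJ/min
Energy balance on cold side (adiabatic exchanger): Q = ṁ_c·Cp_c·(T_c,out − T_c,in)
T_c,out = 8.17 + 15606/(228 × 2.30) = 37.93 °C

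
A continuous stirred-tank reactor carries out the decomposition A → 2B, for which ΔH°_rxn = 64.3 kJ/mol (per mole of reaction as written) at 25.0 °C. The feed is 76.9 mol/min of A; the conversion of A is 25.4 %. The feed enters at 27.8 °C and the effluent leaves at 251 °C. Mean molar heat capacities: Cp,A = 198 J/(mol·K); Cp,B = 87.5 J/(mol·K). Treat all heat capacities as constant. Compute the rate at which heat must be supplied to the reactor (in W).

Q_in = 75900 W

Extent of reaction ξ = 0.254 × 76.9 = 19.533 mol/min
Reaction term: ξ·ΔH°_rxn = 19.533 × 64.3 = 1255.9 kJ/min
Sensible, feed 27.8→25 °C: -42.633 kJ/min
Outlet flows (mol/min): A 57.367, B 39.065
Sensible, products 25→251 °C: 3339.6 kJ/min
Q = ΔH = 4552.9 kJ/min = 75.882 kW
Heat supplied = 75882 W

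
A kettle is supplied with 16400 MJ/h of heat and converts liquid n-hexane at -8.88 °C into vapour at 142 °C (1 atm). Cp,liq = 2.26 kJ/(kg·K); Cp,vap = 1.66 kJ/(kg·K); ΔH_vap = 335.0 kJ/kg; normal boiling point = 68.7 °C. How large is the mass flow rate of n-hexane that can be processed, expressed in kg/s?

Δh = 2.26×(68.7−-8.88) + 335.0 + 1.66×(142−68.7) = 632.01 kJ/kg
Q = 16400 MJ/h = 4555.6 kJ/s = 4555.6 kJ/s
ṁ = Q/Δh = 4555.6 / 632.01 = 7.2081 kg/s

ṁ = 7.21 kg/s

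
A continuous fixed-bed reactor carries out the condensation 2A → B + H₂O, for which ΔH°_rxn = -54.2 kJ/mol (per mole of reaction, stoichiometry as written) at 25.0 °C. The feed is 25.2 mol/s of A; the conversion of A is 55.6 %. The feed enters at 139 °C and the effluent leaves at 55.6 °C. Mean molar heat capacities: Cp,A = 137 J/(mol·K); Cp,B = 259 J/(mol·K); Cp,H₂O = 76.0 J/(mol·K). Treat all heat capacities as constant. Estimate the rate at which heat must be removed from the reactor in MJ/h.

Extent of reaction ξ = 0.556 × 25.2 / 2 = 7.0056 mol/s
Reaction term: ξ·ΔH°_rxn = 7.0056 × -54.2 = -379.7 kJ/s
Sensible, feed 139→25 °C: -393.57 kJ/s
Outlet flows (mol/s): A 11.189, B 7.0056, H₂O 7.0056
Sensible, products 25→55.6 °C: 118.72 kJ/s
Q = ΔH = -654.56 kJ/s = -654.56 kW
Heat removed = 2356.4 MJ/h

Q_out = 2360 MJ/h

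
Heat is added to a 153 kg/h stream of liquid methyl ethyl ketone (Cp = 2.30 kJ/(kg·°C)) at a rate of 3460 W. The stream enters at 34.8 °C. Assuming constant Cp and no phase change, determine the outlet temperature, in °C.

Q = 3460 W = 12456 kJ/h
ΔT = Q/(ṁ·Cp) = 12456/(153×2.30) = 35.396 K
T_out = 34.8 + 35.396 = 70.196 °C

T_out = 70.2 °C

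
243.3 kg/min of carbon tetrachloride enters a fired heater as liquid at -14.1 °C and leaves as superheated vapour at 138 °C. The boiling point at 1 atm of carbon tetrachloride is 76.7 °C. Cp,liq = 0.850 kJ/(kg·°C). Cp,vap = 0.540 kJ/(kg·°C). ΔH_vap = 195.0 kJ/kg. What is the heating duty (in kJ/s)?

Q = 1240 kJ/s

liquid -14.1→76.7 °C: 77.18 kJ/kg
vaporisation at 76.7 °C: 195 kJ/kg
vapour 76.7→138 °C: 33.102 kJ/kg
Δh = 77.18 + 195 + 33.102 = 305.28 kJ/kg
Q = ṁ·Δh = 243.3 kg/min × 305.28 kJ/kg = 74275 kJ/min
|Q| = 1237.9 kW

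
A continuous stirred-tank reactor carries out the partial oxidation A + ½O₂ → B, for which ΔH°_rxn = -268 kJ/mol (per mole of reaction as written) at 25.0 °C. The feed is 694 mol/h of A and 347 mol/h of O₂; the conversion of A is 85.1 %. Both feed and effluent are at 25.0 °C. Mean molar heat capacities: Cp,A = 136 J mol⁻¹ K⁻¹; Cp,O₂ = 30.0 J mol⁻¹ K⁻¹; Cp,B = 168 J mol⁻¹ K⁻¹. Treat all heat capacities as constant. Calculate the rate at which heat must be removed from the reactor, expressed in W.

Extent of reaction ξ = 0.851 × 694 = 590.59 mol/h
Reaction term: ξ·ΔH°_rxn = 590.59 × -268 = -158280 kJ/h
Q = ΔH = -158280 kJ/h = -43.966 kW
Heat removed = 43966 W

Q_out = 44000 W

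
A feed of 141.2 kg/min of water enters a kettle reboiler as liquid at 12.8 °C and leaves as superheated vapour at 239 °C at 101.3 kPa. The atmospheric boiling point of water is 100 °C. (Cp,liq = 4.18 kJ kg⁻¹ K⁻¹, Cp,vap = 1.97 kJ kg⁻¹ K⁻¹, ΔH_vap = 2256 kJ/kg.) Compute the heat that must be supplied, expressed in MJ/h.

liquid 12.8→100 °C: 364.5 kJ/kg
vaporisation at 100 °C: 2256 kJ/kg
vapour 100→239 °C: 273.83 kJ/kg
Δh = 364.5 + 2256 + 273.83 = 2894.3 kJ/kg
Q = ṁ·Δh = 141.2 kg/min × 2894.3 kJ/kg = 408680 kJ/min
|Q| = 6811.3 kW = 24521 MJ/h

Q = 24500 MJ/h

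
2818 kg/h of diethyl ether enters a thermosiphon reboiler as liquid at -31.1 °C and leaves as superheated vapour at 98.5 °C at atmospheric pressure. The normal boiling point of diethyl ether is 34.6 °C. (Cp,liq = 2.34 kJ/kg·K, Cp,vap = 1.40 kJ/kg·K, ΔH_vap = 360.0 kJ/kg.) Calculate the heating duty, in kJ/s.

liquid -31.1→34.6 °C: 153.74 kJ/kg
vaporisation at 34.6 °C: 360 kJ/kg
vapour 34.6→98.5 °C: 89.46 kJ/kg
Δh = 153.74 + 360 + 89.46 = 603.2 kJ/kg
Q = ṁ·Δh = 2818 kg/h × 603.2 kJ/kg = 1.6998e+06 kJ/h
|Q| = 472.17 kW

Q = 472 kJ/s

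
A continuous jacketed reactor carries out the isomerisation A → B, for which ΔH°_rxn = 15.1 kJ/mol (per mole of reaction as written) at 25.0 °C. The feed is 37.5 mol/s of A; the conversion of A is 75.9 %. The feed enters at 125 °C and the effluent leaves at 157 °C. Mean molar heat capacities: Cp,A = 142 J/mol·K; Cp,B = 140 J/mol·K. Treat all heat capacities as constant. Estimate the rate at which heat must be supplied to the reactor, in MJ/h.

Q_in = 2130 MJ/h

Extent of reaction ξ = 0.759 × 37.5 = 28.462 mol/s
Reaction term: ξ·ΔH°_rxn = 28.462 × 15.1 = 429.78 kJ/s
Sensible, feed 125→25 °C: -532.5 kJ/s
Outlet flows (mol/s): A 9.0375, B 28.462
Sensible, products 25→157 °C: 695.39 kJ/s
Q = ΔH = 592.67 kJ/s = 592.67 kW
Heat supplied = 2133.6 MJ/h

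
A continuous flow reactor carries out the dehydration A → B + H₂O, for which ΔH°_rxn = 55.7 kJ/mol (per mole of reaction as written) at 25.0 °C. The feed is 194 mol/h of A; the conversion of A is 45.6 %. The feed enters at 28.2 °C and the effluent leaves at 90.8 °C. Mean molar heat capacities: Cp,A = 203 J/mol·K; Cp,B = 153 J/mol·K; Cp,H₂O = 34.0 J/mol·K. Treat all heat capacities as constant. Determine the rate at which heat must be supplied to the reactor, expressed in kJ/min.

Extent of reaction ξ = 0.456 × 194 = 88.464 mol/h
Reaction term: ξ·ΔH°_rxn = 88.464 × 55.7 = 4927.4 kJ/h
Sensible, feed 28.2→25 °C: -126.02 kJ/h
Outlet flows (mol/h): A 105.54, B 88.464, H₂O 88.464
Sensible, products 25→90.8 °C: 2498.2 kJ/h
Q = ΔH = 7299.6 kJ/h = 2.0277 kW
Heat supplied = 121.66 kJ/min

Q_in = 122 kJ/min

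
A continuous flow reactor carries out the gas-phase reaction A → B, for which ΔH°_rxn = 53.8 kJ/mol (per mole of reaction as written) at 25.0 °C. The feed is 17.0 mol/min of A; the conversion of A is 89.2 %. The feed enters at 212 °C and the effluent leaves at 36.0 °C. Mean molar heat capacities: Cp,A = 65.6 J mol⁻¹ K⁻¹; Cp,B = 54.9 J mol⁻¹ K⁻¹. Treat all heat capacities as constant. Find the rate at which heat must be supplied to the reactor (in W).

Q_in = 10300 W

Extent of reaction ξ = 0.892 × 17.0 = 15.164 mol/min
Reaction term: ξ·ΔH°_rxn = 15.164 × 53.8 = 815.82 kJ/min
Sensible, feed 212→25 °C: -208.54 kJ/min
Outlet flows (mol/min): A 1.836, B 15.164
Sensible, products 25→36.0 °C: 10.482 kJ/min
Q = ΔH = 617.76 kJ/min = 10.296 kW
Heat supplied = 10296 W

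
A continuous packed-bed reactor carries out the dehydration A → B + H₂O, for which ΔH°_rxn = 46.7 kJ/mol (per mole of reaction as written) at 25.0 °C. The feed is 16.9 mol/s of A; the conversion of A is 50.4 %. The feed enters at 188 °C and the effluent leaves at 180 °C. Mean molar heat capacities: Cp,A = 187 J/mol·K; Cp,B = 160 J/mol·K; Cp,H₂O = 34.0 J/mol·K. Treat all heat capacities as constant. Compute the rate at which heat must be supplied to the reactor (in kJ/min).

Extent of reaction ξ = 0.504 × 16.9 = 8.5176 mol/s
Reaction term: ξ·ΔH°_rxn = 8.5176 × 46.7 = 397.77 kJ/s
Sensible, feed 188→25 °C: -515.13 kJ/s
Outlet flows (mol/s): A 8.3824, B 8.5176, H₂O 8.5176
Sensible, products 25→180 °C: 499.09 kJ/s
Q = ΔH = 381.73 kJ/s = 381.73 kW
Heat supplied = 22904 kJ/min

Q_in = 22900 kJ/min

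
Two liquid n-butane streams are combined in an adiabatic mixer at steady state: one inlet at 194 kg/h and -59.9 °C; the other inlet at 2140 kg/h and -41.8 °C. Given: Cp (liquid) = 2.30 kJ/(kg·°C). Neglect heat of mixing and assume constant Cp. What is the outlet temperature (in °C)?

Adiabatic, steady state ⇒ Σ ṁᵢCp,ᵢ(T_out − Tᵢ) = 0
Σ ṁᵢCp,ᵢTᵢ = 194×2.30×-59.9 + 2140×2.30×-41.8 = -232470
Σ ṁᵢCp,ᵢ = 194×2.30 + 2140×2.30 = 5368.2
T_out = -232470 / 5368.2 = -43.304 °C

T_out = -43.3 °C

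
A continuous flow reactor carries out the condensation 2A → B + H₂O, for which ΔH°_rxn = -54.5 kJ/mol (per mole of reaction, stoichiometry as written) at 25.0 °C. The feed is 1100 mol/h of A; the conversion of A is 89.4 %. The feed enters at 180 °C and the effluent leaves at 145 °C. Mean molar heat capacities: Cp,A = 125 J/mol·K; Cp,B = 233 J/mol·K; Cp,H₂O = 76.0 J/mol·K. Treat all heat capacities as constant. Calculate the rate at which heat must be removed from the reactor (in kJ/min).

Extent of reaction ξ = 0.894 × 1100 / 2 = 491.7 mol/h
Reaction term: ξ·ΔH°_rxn = 491.7 × -54.5 = -26798 kJ/h
Sensible, feed 180→25 °C: -21312 kJ/h
Outlet flows (mol/h): A 116.6, B 491.7, H₂O 491.7
Sensible, products 25→145 °C: 19981 kJ/h
Q = ΔH = -28129 kJ/h = -7.8136 kW
Heat removed = 468.82 kJ/min

Q_out = 469 kJ/min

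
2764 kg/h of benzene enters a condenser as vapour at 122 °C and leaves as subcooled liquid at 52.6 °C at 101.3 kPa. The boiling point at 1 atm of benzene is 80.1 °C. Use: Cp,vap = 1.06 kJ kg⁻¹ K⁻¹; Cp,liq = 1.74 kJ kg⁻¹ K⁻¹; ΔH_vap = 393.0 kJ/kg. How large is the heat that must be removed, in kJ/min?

Q_c = 22400 kJ/min

vapour 122→80.1 °C: -44.414 kJ/kg
condensation at 80.1 °C: -393 kJ/kg
liquid 80.1→52.6 °C: -47.85 kJ/kg
Δh = -44.414 + -393 + -47.85 = -485.26 kJ/kg
Q = ṁ·Δh = 2764 kg/h × -485.26 kJ/kg = -1.3413e+06 kJ/h
|Q| = 372.57 kW = 22354 kJ/min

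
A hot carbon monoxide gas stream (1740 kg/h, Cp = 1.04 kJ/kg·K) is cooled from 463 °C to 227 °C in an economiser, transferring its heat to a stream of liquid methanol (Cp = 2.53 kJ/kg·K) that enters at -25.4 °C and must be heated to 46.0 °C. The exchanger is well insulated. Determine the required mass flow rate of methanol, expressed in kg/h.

Heat released by hot stream: Q = 1740 × 1.04 × (463 − 227) = 427070 kJ/h
Energy balance on cold side (adiabatic exchanger): Q = ṁ_c·Cp_c·(T_c,out − T_c,in)
ṁ_c = 427070 / [2.53 × (46.0 − -25.4)] = 2364.2 kg/h

ṁ_c = 2360 kg/h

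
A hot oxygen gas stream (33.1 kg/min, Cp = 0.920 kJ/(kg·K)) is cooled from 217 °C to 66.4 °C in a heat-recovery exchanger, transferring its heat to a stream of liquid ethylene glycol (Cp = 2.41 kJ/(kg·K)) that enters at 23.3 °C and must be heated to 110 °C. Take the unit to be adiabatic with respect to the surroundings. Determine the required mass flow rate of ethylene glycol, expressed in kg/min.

Heat released by hot stream: Q = 33.1 × 0.920 × (217 − 66.4) = 4586.1 kJ/min
Energy balance on cold side (adiabatic exchanger): Q = ṁ_c·Cp_c·(T_c,out − T_c,in)
ṁ_c = 4586.1 / [2.41 × (110 − 23.3)] = 21.948 kg/min

ṁ_c = 21.9 kg/min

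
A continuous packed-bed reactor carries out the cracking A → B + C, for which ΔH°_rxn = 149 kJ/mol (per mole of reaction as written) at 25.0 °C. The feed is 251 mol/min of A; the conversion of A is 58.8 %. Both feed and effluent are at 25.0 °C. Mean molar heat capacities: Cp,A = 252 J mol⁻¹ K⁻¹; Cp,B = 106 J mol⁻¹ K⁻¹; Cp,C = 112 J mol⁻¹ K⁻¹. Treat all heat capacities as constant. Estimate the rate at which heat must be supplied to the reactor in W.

Extent of reaction ξ = 0.588 × 251 = 147.59 mol/min
Reaction term: ξ·ΔH°_rxn = 147.59 × 149 = 21991 kJ/min
Q = ΔH = 21991 kJ/min = 366.51 kW
Heat supplied = 366510 W

Q_in = 367000 W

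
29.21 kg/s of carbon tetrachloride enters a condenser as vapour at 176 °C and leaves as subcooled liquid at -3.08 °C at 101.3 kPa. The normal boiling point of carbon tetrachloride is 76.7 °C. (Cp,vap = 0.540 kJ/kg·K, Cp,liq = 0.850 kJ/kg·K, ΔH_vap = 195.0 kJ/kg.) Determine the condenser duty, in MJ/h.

vapour 176→76.7 °C: -53.622 kJ/kg
condensation at 76.7 °C: -195 kJ/kg
liquid 76.7→-3.08 °C: -67.813 kJ/kg
Δh = -53.622 + -195 + -67.813 = -316.44 kJ/kg
Q = ṁ·Δh = 29.21 kg/s × -316.44 kJ/kg = -9243.1 kJ/s
|Q| = 9243.1 kW = 33275 MJ/h

Q_c = 33300 MJ/h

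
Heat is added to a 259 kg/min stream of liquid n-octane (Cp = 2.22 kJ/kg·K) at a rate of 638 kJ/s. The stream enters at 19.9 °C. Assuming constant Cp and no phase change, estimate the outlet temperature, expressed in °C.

Q = 638 kJ/s = 38280 kJ/min
ΔT = Q/(ṁ·Cp) = 38280/(259×2.22) = 66.576 K
T_out = 19.9 + 66.576 = 86.476 °C

T_out = 86.5 °C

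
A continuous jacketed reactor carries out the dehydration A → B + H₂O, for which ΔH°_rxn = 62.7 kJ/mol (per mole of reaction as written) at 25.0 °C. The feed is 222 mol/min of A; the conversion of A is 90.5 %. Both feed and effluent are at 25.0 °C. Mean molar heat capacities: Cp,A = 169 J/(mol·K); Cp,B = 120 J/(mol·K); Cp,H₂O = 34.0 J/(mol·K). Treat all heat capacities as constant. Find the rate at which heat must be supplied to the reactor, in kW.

Q_in = 210 kW

Extent of reaction ξ = 0.905 × 222 = 200.91 mol/min
Reaction term: ξ·ΔH°_rxn = 200.91 × 62.7 = 12597 kJ/min
Q = ΔH = 12597 kJ/min = 209.95 kW
Heat supplied = 209.95 kW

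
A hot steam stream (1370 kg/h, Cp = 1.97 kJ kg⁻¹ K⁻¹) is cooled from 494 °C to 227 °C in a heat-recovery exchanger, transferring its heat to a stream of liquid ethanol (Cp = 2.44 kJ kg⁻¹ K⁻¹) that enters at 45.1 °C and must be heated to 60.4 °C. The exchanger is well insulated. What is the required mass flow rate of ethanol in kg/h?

ṁ_c = 19300 kg/h

Heat released by hot stream: Q = 1370 × 1.97 × (494 − 227) = 720610 kJ/h
Energy balance on cold side (adiabatic exchanger): Q = ṁ_c·Cp_c·(T_c,out − T_c,in)
ṁ_c = 720610 / [2.44 × (60.4 − 45.1)] = 19303 kg/h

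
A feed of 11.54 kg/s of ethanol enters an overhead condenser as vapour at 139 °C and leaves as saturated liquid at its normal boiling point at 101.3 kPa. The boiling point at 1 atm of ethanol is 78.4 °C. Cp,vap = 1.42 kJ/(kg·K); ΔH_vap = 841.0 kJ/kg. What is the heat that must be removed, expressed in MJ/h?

Q_c = 38500 MJ/h

vapour 139→78.4 °C: -86.052 kJ/kg
condensation at 78.4 °C: -841 kJ/kg
Δh = -86.052 + -841 = -927.05 kJ/kg
Q = ṁ·Δh = 11.54 kg/s × -927.05 kJ/kg = -10698 kJ/s
|Q| = 10698 kW = 38513 MJ/h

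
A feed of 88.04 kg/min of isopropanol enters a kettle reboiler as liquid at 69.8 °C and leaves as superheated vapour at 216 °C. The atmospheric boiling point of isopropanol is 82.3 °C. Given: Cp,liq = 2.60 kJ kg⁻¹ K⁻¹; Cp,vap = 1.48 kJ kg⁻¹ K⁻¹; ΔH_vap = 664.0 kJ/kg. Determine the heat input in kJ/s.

liquid 69.8→82.3 °C: 32.5 kJ/kg
vaporisation at 82.3 °C: 664 kJ/kg
vapour 82.3→216 °C: 197.88 kJ/kg
Δh = 32.5 + 664 + 197.88 = 894.38 kJ/kg
Q = ṁ·Δh = 88.04 kg/min × 894.38 kJ/kg = 78741 kJ/min
|Q| = 1312.3 kW

Q = 1310 kJ/s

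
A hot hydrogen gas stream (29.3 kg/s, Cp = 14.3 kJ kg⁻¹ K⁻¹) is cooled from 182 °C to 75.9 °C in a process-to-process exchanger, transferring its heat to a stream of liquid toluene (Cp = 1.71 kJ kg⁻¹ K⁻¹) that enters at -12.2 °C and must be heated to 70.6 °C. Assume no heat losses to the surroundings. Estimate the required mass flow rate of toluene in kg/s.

Heat released by hot stream: Q = 29.3 × 14.3 × (182 − 75.9) = 44455 kJ/s
Energy balance on cold side (adiabatic exchanger): Q = ṁ_c·Cp_c·(T_c,out − T_c,in)
ṁ_c = 44455 / [1.71 × (70.6 − -12.2)] = 313.97 kg/s

ṁ_c = 314 kg/s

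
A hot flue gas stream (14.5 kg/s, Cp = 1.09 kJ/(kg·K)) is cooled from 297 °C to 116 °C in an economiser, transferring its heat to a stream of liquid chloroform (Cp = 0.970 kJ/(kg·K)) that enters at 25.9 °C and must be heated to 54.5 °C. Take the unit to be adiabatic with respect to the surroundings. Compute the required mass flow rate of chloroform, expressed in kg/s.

Heat released by hot stream: Q = 14.5 × 1.09 × (297 − 116) = 2860.7 kJ/s
Energy balance on cold side (adiabatic exchanger): Q = ṁ_c·Cp_c·(T_c,out − T_c,in)
ṁ_c = 2860.7 / [0.970 × (54.5 − 25.9)] = 103.12 kg/s

ṁ_c = 103 kg/s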